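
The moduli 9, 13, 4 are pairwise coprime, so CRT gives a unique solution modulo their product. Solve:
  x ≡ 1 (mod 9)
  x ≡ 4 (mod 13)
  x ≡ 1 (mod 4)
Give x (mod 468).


Moduli 9, 13, 4 are pairwise coprime; by CRT there is a unique solution modulo M = 9 · 13 · 4 = 468.
Solve pairwise, accumulating the modulus:
  Start with x ≡ 1 (mod 9).
  Combine with x ≡ 4 (mod 13): since gcd(9, 13) = 1, we get a unique residue mod 117.
    Write x = 1 + 9·t and substitute into x ≡ 4 (mod 13): 9·t ≡ 4 − 1 = 3 (mod 13).
    The inverse of 9 mod 13 is 3 (since 9·3 = 27 = 2·13 + 1), so t ≡ 3·3 = 9 ≡ 9 (mod 13).
    Then x = 1 + 9·9 = 82, valid modulo lcm(9, 13) = 117: x ≡ 82 (mod 117).
  Combine with x ≡ 1 (mod 4): since gcd(117, 4) = 1, we get a unique residue mod 468.
    Write x = 82 + 117·t and substitute into x ≡ 1 (mod 4): 117·t ≡ 1 − 82 = -81 (mod 4).
    Reduce coefficients mod 4: 1·t ≡ 3 (mod 4).
    So t ≡ 3 (mod 4).
    Then x = 82 + 117·3 = 433, valid modulo lcm(117, 4) = 468: x ≡ 433 (mod 468).
Verify: 433 mod 9 = 1 ✓, 433 mod 13 = 4 ✓, 433 mod 4 = 1 ✓.

x ≡ 433 (mod 468).


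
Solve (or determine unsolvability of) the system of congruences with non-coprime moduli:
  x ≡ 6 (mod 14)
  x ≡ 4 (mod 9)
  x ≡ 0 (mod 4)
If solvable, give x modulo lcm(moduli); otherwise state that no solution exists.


Moduli 14, 9, 4 are not pairwise coprime, so CRT works modulo lcm(m_i) when all pairwise compatibility conditions hold.
Pairwise compatibility: gcd(m_i, m_j) must divide a_i - a_j for every pair.
Merge one congruence at a time:
  Start: x ≡ 6 (mod 14).
  Combine with x ≡ 4 (mod 9): gcd(14, 9) = 1; 4 - 6 = -2, which IS divisible by 1, so compatible.
    Write x = 6 + 14·t and substitute into x ≡ 4 (mod 9): 14·t ≡ 4 − 6 = -2 (mod 9).
    Reduce coefficients mod 9: 5·t ≡ 7 (mod 9).
    The inverse of 5 mod 9 is 2 (since 5·2 = 10 = 1·9 + 1), so t ≡ 2·7 = 14 ≡ 5 (mod 9).
    Then x = 6 + 14·5 = 76, valid modulo lcm(14, 9) = 126: x ≡ 76 (mod 126).
  Combine with x ≡ 0 (mod 4): gcd(126, 4) = 2; 0 - 76 = -76, which IS divisible by 2, so compatible.
    Write x = 76 + 126·t and substitute into x ≡ 0 (mod 4): 126·t ≡ 0 − 76 = -76 (mod 4).
    Divide the congruence (and modulus) by g = 2: 63·t ≡ -38 (mod 2).
    Reduce coefficients mod 2: 1·t ≡ 0 (mod 2).
    So t ≡ 0 (mod 2).
    Then x = 76 + 126·0 = 76, valid modulo lcm(126, 4) = 252: x ≡ 76 (mod 252).
Verify: 76 mod 14 = 6, 76 mod 9 = 4, 76 mod 4 = 0.

x ≡ 76 (mod 252).


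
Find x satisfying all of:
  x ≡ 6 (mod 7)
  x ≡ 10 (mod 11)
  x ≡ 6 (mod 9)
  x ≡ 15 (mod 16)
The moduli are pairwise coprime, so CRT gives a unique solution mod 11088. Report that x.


Product of moduli M = 7 · 11 · 9 · 16 = 11088.
Merge one congruence at a time:
  Start: x ≡ 6 (mod 7).
  Combine with x ≡ 10 (mod 11); new modulus lcm = 77.
    Write x = 6 + 7·t and substitute into x ≡ 10 (mod 11): 7·t ≡ 10 − 6 = 4 (mod 11).
    The inverse of 7 mod 11 is 8 (since 7·8 = 56 = 5·11 + 1), so t ≡ 8·4 = 32 ≡ 10 (mod 11).
    Then x = 6 + 7·10 = 76, valid modulo lcm(7, 11) = 77: x ≡ 76 (mod 77).
  Combine with x ≡ 6 (mod 9); new modulus lcm = 693.
    Write x = 76 + 77·t and substitute into x ≡ 6 (mod 9): 77·t ≡ 6 − 76 = -70 (mod 9).
    Reduce coefficients mod 9: 5·t ≡ 2 (mod 9).
    The inverse of 5 mod 9 is 2 (since 5·2 = 10 = 1·9 + 1), so t ≡ 2·2 = 4 ≡ 4 (mod 9).
    Then x = 76 + 77·4 = 384, valid modulo lcm(77, 9) = 693: x ≡ 384 (mod 693).
  Combine with x ≡ 15 (mod 16); new modulus lcm = 11088.
    Write x = 384 + 693·t and substitute into x ≡ 15 (mod 16): 693·t ≡ 15 − 384 = -369 (mod 16).
    Reduce coefficients mod 16: 5·t ≡ 15 (mod 16).
    The inverse of 5 mod 16 is 13 (since 5·13 = 65 = 4·16 + 1), so t ≡ 13·15 = 195 ≡ 3 (mod 16).
    Then x = 384 + 693·3 = 2463, valid modulo lcm(693, 16) = 11088: x ≡ 2463 (mod 11088).
Verify against each original: 2463 mod 7 = 6, 2463 mod 11 = 10, 2463 mod 9 = 6, 2463 mod 16 = 15.

x ≡ 2463 (mod 11088).


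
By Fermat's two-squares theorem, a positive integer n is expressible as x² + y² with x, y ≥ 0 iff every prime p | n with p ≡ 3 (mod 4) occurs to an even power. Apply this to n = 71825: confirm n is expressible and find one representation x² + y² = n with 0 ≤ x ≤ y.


Step 1: Factor n = 71825 = 5^2 · 13^2 · 17.
Step 2: Check the mod-4 condition on each prime factor: 5 ≡ 1 (mod 4), exponent 2; 13 ≡ 1 (mod 4), exponent 2; 17 ≡ 1 (mod 4), exponent 1.
All primes ≡ 3 (mod 4) appear to even exponent (or don't appear), so by the two-squares theorem n IS expressible as a sum of two squares.
Step 3: Build a representation. Group n = k² · m with k = 5 and m = 13 · 13 · 17 = 2873 (a product of primes ≡ 1 (mod 4)); a representation of m scales to one of n via (k·x)² + (k·y)² = k²(x² + y²). Each prime p ≡ 1 (mod 4) is itself a sum of two squares; find a² by testing p − a² for a perfect square:
  13: 13 − 1² = 12, 13 − 2² = 9 = 3² ⇒ 13 = 2² + 3².
  17: 17 − 1² = 16 = 4² ⇒ 17 = 1² + 4².
  Combine using the Brahmagupta–Fibonacci identity (a² + b²)(c² + d²) = (ac − bd)² + (ad + bc)² = (ac + bd)² + (ad − bc)²:
  13 · 13 = 169: from (2² + 3²)(2² + 3²), take (2·2 − 3·3, 2·3 + 3·2) = (4 − 9, 6 + 6) = (-5, 12); dropping signs (only squares matter) gives (5, 12); check 5² + 12² = 25 + 144 = 169 ✓.
  169 · 17 = 2873: from (5² + 12²)(1² + 4²), take (5·1 − 12·4, 5·4 + 12·1) = (5 − 48, 20 + 12) = (-43, 32); dropping signs (only squares matter) gives (43, 32); check 43² + 32² = 1849 + 1024 = 2873 ✓.
  Scale by k = 5: (5·43, 5·32) = (215, 160).
Step 4: Order so x ≤ y and verify: 160² + 215² = 25600 + 46225 = 71825 = n. ✓

n = 71825 = 160² + 215² (one valid representation with x ≤ y).


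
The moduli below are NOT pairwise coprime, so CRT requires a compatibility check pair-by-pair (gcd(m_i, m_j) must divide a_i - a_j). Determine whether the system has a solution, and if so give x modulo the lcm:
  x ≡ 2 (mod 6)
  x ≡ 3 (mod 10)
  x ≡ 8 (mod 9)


Moduli 6, 10, 9 are not pairwise coprime, so CRT works modulo lcm(m_i) when all pairwise compatibility conditions hold.
Pairwise compatibility: gcd(m_i, m_j) must divide a_i - a_j for every pair.
Merge one congruence at a time:
  Start: x ≡ 2 (mod 6).
  Combine with x ≡ 3 (mod 10): gcd(6, 10) = 2, and 3 - 2 = 1 is NOT divisible by 2.
    ⇒ system is inconsistent (no integer solution).

No solution (the system is inconsistent).


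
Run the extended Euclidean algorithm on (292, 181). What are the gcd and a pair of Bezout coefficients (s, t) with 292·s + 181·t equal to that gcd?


Euclidean algorithm on (292, 181) — divide until remainder is 0:
  292 = 1 · 181 + 111
  181 = 1 · 111 + 70
  111 = 1 · 70 + 41
  70 = 1 · 41 + 29
  41 = 1 · 29 + 12
  29 = 2 · 12 + 5
  12 = 2 · 5 + 2
  5 = 2 · 2 + 1
  2 = 2 · 1 + 0
gcd(292, 181) = 1.
Track Bezout coefficients alongside the remainders: start with r₀ = 292 = a·1 + b·0 (s = 1, t = 0) and r₁ = 181 = a·0 + b·1 (s = 0, t = 1); each new remainder r_{k+1} = r_{k-1} − q_k·r_k inherits s_{k+1} = s_{k-1} − q_k·s_k, t_{k+1} = t_{k-1} − q_k·t_k, so r_k = a·s_k + b·t_k at every step:
  q = 1: r = 111, s = 1 − 1·0 = 1, t = 0 − 1·1 = -1  (check: 292·1 + 181·(-1) = 111)
  q = 1: r = 70, s = 0 − 1·1 = -1, t = 1 − 1·(-1) = 2  (check: 292·(-1) + 181·2 = 70)
  q = 1: r = 41, s = 1 − 1·(-1) = 2, t = -1 − 1·2 = -3  (check: 292·2 + 181·(-3) = 41)
  q = 1: r = 29, s = -1 − 1·2 = -3, t = 2 − 1·(-3) = 5  (check: 292·(-3) + 181·5 = 29)
  q = 1: r = 12, s = 2 − 1·(-3) = 5, t = -3 − 1·5 = -8  (check: 292·5 + 181·(-8) = 12)
  q = 2: r = 5, s = -3 − 2·5 = -13, t = 5 − 2·(-8) = 21  (check: 292·(-13) + 181·21 = 5)
  q = 2: r = 2, s = 5 − 2·(-13) = 31, t = -8 − 2·21 = -50  (check: 292·31 + 181·(-50) = 2)
  q = 2: r = 1, s = -13 − 2·31 = -75, t = 21 − 2·(-50) = 121  (check: 292·(-75) + 181·121 = 1)
The row with r = 1 (the gcd) gives the Bezout coefficients s = -75, t = 121.
Result: 292 · (-75) + 181 · (121) = 1.

gcd(292, 181) = 1; s = -75, t = 121 (check: 292·(-75) + 181·121 = 1).


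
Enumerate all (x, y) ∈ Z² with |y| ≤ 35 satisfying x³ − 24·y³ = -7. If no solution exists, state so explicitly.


The equation is x³ - 24y³ = -7. For fixed y, x³ = 24·y³ − 7, so a solution requires the RHS to be a perfect cube.
Strategy: iterate y from -35 to 35, compute RHS = 24·y³ − 7, and check whether it is a (positive or negative) perfect cube.
Check small values of y:
  y = 0: RHS = -7 is not a perfect cube.
  y = 1: RHS = 17 is not a perfect cube.
  y = -1: RHS = -31 is not a perfect cube.
  y = 2: RHS = 185 is not a perfect cube.
  y = -2: RHS = -199 is not a perfect cube.
  y = 3: RHS = 641 is not a perfect cube.
  y = -3: RHS = -655 is not a perfect cube.
Continuing the search up to |y| = 35 finds no solutions either.
No (x, y) in the scanned range satisfies the equation.

No integer solutions with |y| ≤ 35.


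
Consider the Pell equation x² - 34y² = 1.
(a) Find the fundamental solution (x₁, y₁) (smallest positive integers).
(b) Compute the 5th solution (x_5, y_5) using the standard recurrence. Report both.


Step 1: Find the fundamental solution (x₁, y₁) of x² - 34y² = 1.
  Expand √34 as a continued fraction. a₀ = ⌊√34⌋ = 5; iterate m_{k+1} = d_k·a_k − m_k, d_{k+1} = (34 − m_{k+1}²)/d_k, a_{k+1} = ⌊(a₀ + m_{k+1})/d_{k+1}⌋ (starting m₀ = 0, d₀ = 1), with convergents p_k = a_k·p_{k-1} + p_{k-2}, q_k = a_k·q_{k-1} + q_{k-2} (p₋₁ = 1, q₋₁ = 0):
  k = 0: a₀ = 5; p₀/q₀ = 5/1; p₀² − 34·q₀² = 25 − 34 = -9.
  k = 1: m = 5, d = 9, a = ⌊(5 + 5)/9⌋ = 1; p/q = (1·5 + 1)/(1·1 + 0) = 6/1; p² − 34·q² = 36 − 34 = 2.
  k = 2: m = 4, d = 2, a = ⌊(5 + 4)/2⌋ = 4; p/q = (4·6 + 5)/(4·1 + 1) = 29/5; p² − 34·q² = 841 − 850 = -9.
  k = 3: m = 4, d = 9, a = ⌊(5 + 4)/9⌋ = 1; p/q = (1·29 + 6)/(1·5 + 1) = 35/6; p² − 34·q² = 1225 − 1224 = 1.
  The first convergent with p² − 34·q² = 1 gives the fundamental solution (x₁, y₁) = (35, 6).
Step 2: Apply the recurrence (x_{n+1}, y_{n+1}) = (x₁x_n + 34y₁y_n, x₁y_n + y₁x_n) repeatedly.
  From (x_1, y_1) = (35, 6): x_2 = 35·35 + 34·6·6 = 2449; y_2 = 35·6 + 6·35 = 420.
  From (x_2, y_2) = (2449, 420): x_3 = 35·2449 + 34·6·420 = 171395; y_3 = 35·420 + 6·2449 = 29394.
  From (x_3, y_3) = (171395, 29394): x_4 = 35·171395 + 34·6·29394 = 11995201; y_4 = 35·29394 + 6·171395 = 2057160.
  From (x_4, y_4) = (11995201, 2057160): x_5 = 35·11995201 + 34·6·2057160 = 839492675; y_5 = 35·2057160 + 6·11995201 = 143971806.
Step 3: Verify x_5² - 34·y_5² = 704747951378655625 - 704747951378655624 = 1 (should be 1). ✓

(x_1, y_1) = (35, 6); (x_5, y_5) = (839492675, 143971806).


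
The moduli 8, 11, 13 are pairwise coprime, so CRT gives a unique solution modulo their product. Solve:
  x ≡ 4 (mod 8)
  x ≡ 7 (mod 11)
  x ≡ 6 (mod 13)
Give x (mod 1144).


Moduli 8, 11, 13 are pairwise coprime; by CRT there is a unique solution modulo M = 8 · 11 · 13 = 1144.
Solve pairwise, accumulating the modulus:
  Start with x ≡ 4 (mod 8).
  Combine with x ≡ 7 (mod 11): since gcd(8, 11) = 1, we get a unique residue mod 88.
    Write x = 4 + 8·t and substitute into x ≡ 7 (mod 11): 8·t ≡ 7 − 4 = 3 (mod 11).
    The inverse of 8 mod 11 is 7 (since 8·7 = 56 = 5·11 + 1), so t ≡ 7·3 = 21 ≡ 10 (mod 11).
    Then x = 4 + 8·10 = 84, valid modulo lcm(8, 11) = 88: x ≡ 84 (mod 88).
  Combine with x ≡ 6 (mod 13): since gcd(88, 13) = 1, we get a unique residue mod 1144.
    Write x = 84 + 88·t and substitute into x ≡ 6 (mod 13): 88·t ≡ 6 − 84 = -78 (mod 13).
    Reduce coefficients mod 13: 10·t ≡ 0 (mod 13).
    The inverse of 10 mod 13 is 4 (since 10·4 = 40 = 3·13 + 1), so t ≡ 4·0 = 0 ≡ 0 (mod 13).
    Then x = 84 + 88·0 = 84, valid modulo lcm(88, 13) = 1144: x ≡ 84 (mod 1144).
Verify: 84 mod 8 = 4 ✓, 84 mod 11 = 7 ✓, 84 mod 13 = 6 ✓.

x ≡ 84 (mod 1144).


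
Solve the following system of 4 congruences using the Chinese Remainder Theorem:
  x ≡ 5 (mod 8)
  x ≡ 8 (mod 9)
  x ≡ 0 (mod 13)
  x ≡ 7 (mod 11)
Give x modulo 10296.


Product of moduli M = 8 · 9 · 13 · 11 = 10296.
Merge one congruence at a time:
  Start: x ≡ 5 (mod 8).
  Combine with x ≡ 8 (mod 9); new modulus lcm = 72.
    Write x = 5 + 8·t and substitute into x ≡ 8 (mod 9): 8·t ≡ 8 − 5 = 3 (mod 9).
    The inverse of 8 mod 9 is 8 (since 8·8 = 64 = 7·9 + 1), so t ≡ 8·3 = 24 ≡ 6 (mod 9).
    Then x = 5 + 8·6 = 53, valid modulo lcm(8, 9) = 72: x ≡ 53 (mod 72).
  Combine with x ≡ 0 (mod 13); new modulus lcm = 936.
    Write x = 53 + 72·t and substitute into x ≡ 0 (mod 13): 72·t ≡ 0 − 53 = -53 (mod 13).
    Reduce coefficients mod 13: 7·t ≡ 12 (mod 13).
    The inverse of 7 mod 13 is 2 (since 7·2 = 14 = 1·13 + 1), so t ≡ 2·12 = 24 ≡ 11 (mod 13).
    Then x = 53 + 72·11 = 845, valid modulo lcm(72, 13) = 936: x ≡ 845 (mod 936).
  Combine with x ≡ 7 (mod 11); new modulus lcm = 10296.
    Write x = 845 + 936·t and substitute into x ≡ 7 (mod 11): 936·t ≡ 7 − 845 = -838 (mod 11).
    Reduce coefficients mod 11: 1·t ≡ 9 (mod 11).
    So t ≡ 9 (mod 11).
    Then x = 845 + 936·9 = 9269, valid modulo lcm(936, 11) = 10296: x ≡ 9269 (mod 10296).
Verify against each original: 9269 mod 8 = 5, 9269 mod 9 = 8, 9269 mod 13 = 0, 9269 mod 11 = 7.

x ≡ 9269 (mod 10296).


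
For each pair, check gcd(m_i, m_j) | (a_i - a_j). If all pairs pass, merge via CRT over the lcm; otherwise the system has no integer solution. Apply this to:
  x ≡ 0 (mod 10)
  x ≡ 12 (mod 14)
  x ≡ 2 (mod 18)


Moduli 10, 14, 18 are not pairwise coprime, so CRT works modulo lcm(m_i) when all pairwise compatibility conditions hold.
Pairwise compatibility: gcd(m_i, m_j) must divide a_i - a_j for every pair.
Merge one congruence at a time:
  Start: x ≡ 0 (mod 10).
  Combine with x ≡ 12 (mod 14): gcd(10, 14) = 2; 12 - 0 = 12, which IS divisible by 2, so compatible.
    Write x = 0 + 10·t and substitute into x ≡ 12 (mod 14): 10·t ≡ 12 − 0 = 12 (mod 14).
    Divide the congruence (and modulus) by g = 2: 5·t ≡ 6 (mod 7).
    The inverse of 5 mod 7 is 3 (since 5·3 = 15 = 2·7 + 1), so t ≡ 3·6 = 18 ≡ 4 (mod 7).
    Then x = 0 + 10·4 = 40, valid modulo lcm(10, 14) = 70: x ≡ 40 (mod 70).
  Combine with x ≡ 2 (mod 18): gcd(70, 18) = 2; 2 - 40 = -38, which IS divisible by 2, so compatible.
    Write x = 40 + 70·t and substitute into x ≡ 2 (mod 18): 70·t ≡ 2 − 40 = -38 (mod 18).
    Divide the congruence (and modulus) by g = 2: 35·t ≡ -19 (mod 9).
    Reduce coefficients mod 9: 8·t ≡ 8 (mod 9).
    The inverse of 8 mod 9 is 8 (since 8·8 = 64 = 7·9 + 1), so t ≡ 8·8 = 64 ≡ 1 (mod 9).
    Then x = 40 + 70·1 = 110, valid modulo lcm(70, 18) = 630: x ≡ 110 (mod 630).
Verify: 110 mod 10 = 0, 110 mod 14 = 12, 110 mod 18 = 2.

x ≡ 110 (mod 630).


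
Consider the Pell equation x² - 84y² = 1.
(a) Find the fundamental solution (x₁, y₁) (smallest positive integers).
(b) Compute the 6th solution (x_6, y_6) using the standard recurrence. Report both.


Step 1: Find the fundamental solution (x₁, y₁) of x² - 84y² = 1.
  Expand √84 as a continued fraction. a₀ = ⌊√84⌋ = 9; iterate m_{k+1} = d_k·a_k − m_k, d_{k+1} = (84 − m_{k+1}²)/d_k, a_{k+1} = ⌊(a₀ + m_{k+1})/d_{k+1}⌋ (starting m₀ = 0, d₀ = 1), with convergents p_k = a_k·p_{k-1} + p_{k-2}, q_k = a_k·q_{k-1} + q_{k-2} (p₋₁ = 1, q₋₁ = 0):
  k = 0: a₀ = 9; p₀/q₀ = 9/1; p₀² − 84·q₀² = 81 − 84 = -3.
  k = 1: m = 9, d = 3, a = ⌊(9 + 9)/3⌋ = 6; p/q = (6·9 + 1)/(6·1 + 0) = 55/6; p² − 84·q² = 3025 − 3024 = 1.
  The first convergent with p² − 84·q² = 1 gives the fundamental solution (x₁, y₁) = (55, 6).
Step 2: Apply the recurrence (x_{n+1}, y_{n+1}) = (x₁x_n + 84y₁y_n, x₁y_n + y₁x_n) repeatedly.
  From (x_1, y_1) = (55, 6): x_2 = 55·55 + 84·6·6 = 6049; y_2 = 55·6 + 6·55 = 660.
  From (x_2, y_2) = (6049, 660): x_3 = 55·6049 + 84·6·660 = 665335; y_3 = 55·660 + 6·6049 = 72594.
  From (x_3, y_3) = (665335, 72594): x_4 = 55·665335 + 84·6·72594 = 73180801; y_4 = 55·72594 + 6·665335 = 7984680.
  From (x_4, y_4) = (73180801, 7984680): x_5 = 55·73180801 + 84·6·7984680 = 8049222775; y_5 = 55·7984680 + 6·73180801 = 878242206.
  From (x_5, y_5) = (8049222775, 878242206): x_6 = 55·8049222775 + 84·6·878242206 = 885341324449; y_6 = 55·878242206 + 6·8049222775 = 96598657980.
Step 3: Verify x_6² - 84·y_6² = 783829260777109485153601 - 783829260777109485153600 = 1 (should be 1). ✓

(x_1, y_1) = (55, 6); (x_6, y_6) = (885341324449, 96598657980).


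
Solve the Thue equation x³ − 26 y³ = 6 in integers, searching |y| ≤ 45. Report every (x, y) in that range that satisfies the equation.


The equation is x³ - 26y³ = 6. For fixed y, x³ = 26·y³ + 6, so a solution requires the RHS to be a perfect cube.
Strategy: iterate y from -45 to 45, compute RHS = 26·y³ + 6, and check whether it is a (positive or negative) perfect cube.
Check small values of y:
  y = 0: RHS = 6 is not a perfect cube.
  y = 1: RHS = 32 is not a perfect cube.
  y = -1: RHS = -20 is not a perfect cube.
  y = 2: RHS = 214 is not a perfect cube.
  y = -2: RHS = -202 is not a perfect cube.
  y = 3: RHS = 708 is not a perfect cube.
  y = -3: RHS = -696 is not a perfect cube.
Continuing the search up to |y| = 45 finds no solutions either.
No (x, y) in the scanned range satisfies the equation.

No integer solutions with |y| ≤ 45.


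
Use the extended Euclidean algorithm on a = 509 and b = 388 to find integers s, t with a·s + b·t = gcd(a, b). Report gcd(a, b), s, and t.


Euclidean algorithm on (509, 388) — divide until remainder is 0:
  509 = 1 · 388 + 121
  388 = 3 · 121 + 25
  121 = 4 · 25 + 21
  25 = 1 · 21 + 4
  21 = 5 · 4 + 1
  4 = 4 · 1 + 0
gcd(509, 388) = 1.
Track Bezout coefficients alongside the remainders: start with r₀ = 509 = a·1 + b·0 (s = 1, t = 0) and r₁ = 388 = a·0 + b·1 (s = 0, t = 1); each new remainder r_{k+1} = r_{k-1} − q_k·r_k inherits s_{k+1} = s_{k-1} − q_k·s_k, t_{k+1} = t_{k-1} − q_k·t_k, so r_k = a·s_k + b·t_k at every step:
  q = 1: r = 121, s = 1 − 1·0 = 1, t = 0 − 1·1 = -1  (check: 509·1 + 388·(-1) = 121)
  q = 3: r = 25, s = 0 − 3·1 = -3, t = 1 − 3·(-1) = 4  (check: 509·(-3) + 388·4 = 25)
  q = 4: r = 21, s = 1 − 4·(-3) = 13, t = -1 − 4·4 = -17  (check: 509·13 + 388·(-17) = 21)
  q = 1: r = 4, s = -3 − 1·13 = -16, t = 4 − 1·(-17) = 21  (check: 509·(-16) + 388·21 = 4)
  q = 5: r = 1, s = 13 − 5·(-16) = 93, t = -17 − 5·21 = -122  (check: 509·93 + 388·(-122) = 1)
The row with r = 1 (the gcd) gives the Bezout coefficients s = 93, t = -122.
Result: 509 · (93) + 388 · (-122) = 1.

gcd(509, 388) = 1; s = 93, t = -122 (check: 509·93 + 388·(-122) = 1).


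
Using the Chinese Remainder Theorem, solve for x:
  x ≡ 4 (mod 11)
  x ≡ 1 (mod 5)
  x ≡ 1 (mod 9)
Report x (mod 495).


Moduli 11, 5, 9 are pairwise coprime; by CRT there is a unique solution modulo M = 11 · 5 · 9 = 495.
Solve pairwise, accumulating the modulus:
  Start with x ≡ 4 (mod 11).
  Combine with x ≡ 1 (mod 5): since gcd(11, 5) = 1, we get a unique residue mod 55.
    Write x = 4 + 11·t and substitute into x ≡ 1 (mod 5): 11·t ≡ 1 − 4 = -3 (mod 5).
    Reduce coefficients mod 5: 1·t ≡ 2 (mod 5).
    So t ≡ 2 (mod 5).
    Then x = 4 + 11·2 = 26, valid modulo lcm(11, 5) = 55: x ≡ 26 (mod 55).
  Combine with x ≡ 1 (mod 9): since gcd(55, 9) = 1, we get a unique residue mod 495.
    Write x = 26 + 55·t and substitute into x ≡ 1 (mod 9): 55·t ≡ 1 − 26 = -25 (mod 9).
    Reduce coefficients mod 9: 1·t ≡ 2 (mod 9).
    So t ≡ 2 (mod 9).
    Then x = 26 + 55·2 = 136, valid modulo lcm(55, 9) = 495: x ≡ 136 (mod 495).
Verify: 136 mod 11 = 4 ✓, 136 mod 5 = 1 ✓, 136 mod 9 = 1 ✓.

x ≡ 136 (mod 495).


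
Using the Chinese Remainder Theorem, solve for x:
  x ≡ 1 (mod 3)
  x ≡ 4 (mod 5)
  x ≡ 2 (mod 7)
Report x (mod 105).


Moduli 3, 5, 7 are pairwise coprime; by CRT there is a unique solution modulo M = 3 · 5 · 7 = 105.
Solve pairwise, accumulating the modulus:
  Start with x ≡ 1 (mod 3).
  Combine with x ≡ 4 (mod 5): since gcd(3, 5) = 1, we get a unique residue mod 15.
    Write x = 1 + 3·t and substitute into x ≡ 4 (mod 5): 3·t ≡ 4 − 1 = 3 (mod 5).
    The inverse of 3 mod 5 is 2 (since 3·2 = 6 = 1·5 + 1), so t ≡ 2·3 = 6 ≡ 1 (mod 5).
    Then x = 1 + 3·1 = 4, valid modulo lcm(3, 5) = 15: x ≡ 4 (mod 15).
  Combine with x ≡ 2 (mod 7): since gcd(15, 7) = 1, we get a unique residue mod 105.
    Write x = 4 + 15·t and substitute into x ≡ 2 (mod 7): 15·t ≡ 2 − 4 = -2 (mod 7).
    Reduce coefficients mod 7: 1·t ≡ 5 (mod 7).
    So t ≡ 5 (mod 7).
    Then x = 4 + 15·5 = 79, valid modulo lcm(15, 7) = 105: x ≡ 79 (mod 105).
Verify: 79 mod 3 = 1 ✓, 79 mod 5 = 4 ✓, 79 mod 7 = 2 ✓.

x ≡ 79 (mod 105).


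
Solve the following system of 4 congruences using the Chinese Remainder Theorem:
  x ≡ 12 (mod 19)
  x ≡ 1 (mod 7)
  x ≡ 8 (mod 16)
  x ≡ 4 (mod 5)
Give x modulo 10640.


Product of moduli M = 19 · 7 · 16 · 5 = 10640.
Merge one congruence at a time:
  Start: x ≡ 12 (mod 19).
  Combine with x ≡ 1 (mod 7); new modulus lcm = 133.
    Write x = 12 + 19·t and substitute into x ≡ 1 (mod 7): 19·t ≡ 1 − 12 = -11 (mod 7).
    Reduce coefficients mod 7: 5·t ≡ 3 (mod 7).
    The inverse of 5 mod 7 is 3 (since 5·3 = 15 = 2·7 + 1), so t ≡ 3·3 = 9 ≡ 2 (mod 7).
    Then x = 12 + 19·2 = 50, valid modulo lcm(19, 7) = 133: x ≡ 50 (mod 133).
  Combine with x ≡ 8 (mod 16); new modulus lcm = 2128.
    Write x = 50 + 133·t and substitute into x ≡ 8 (mod 16): 133·t ≡ 8 − 50 = -42 (mod 16).
    Reduce coefficients mod 16: 5·t ≡ 6 (mod 16).
    The inverse of 5 mod 16 is 13 (since 5·13 = 65 = 4·16 + 1), so t ≡ 13·6 = 78 ≡ 14 (mod 16).
    Then x = 50 + 133·14 = 1912, valid modulo lcm(133, 16) = 2128: x ≡ 1912 (mod 2128).
  Combine with x ≡ 4 (mod 5); new modulus lcm = 10640.
    Write x = 1912 + 2128·t and substitute into x ≡ 4 (mod 5): 2128·t ≡ 4 − 1912 = -1908 (mod 5).
    Reduce coefficients mod 5: 3·t ≡ 2 (mod 5).
    The inverse of 3 mod 5 is 2 (since 3·2 = 6 = 1·5 + 1), so t ≡ 2·2 = 4 ≡ 4 (mod 5).
    Then x = 1912 + 2128·4 = 10424, valid modulo lcm(2128, 5) = 10640: x ≡ 10424 (mod 10640).
Verify against each original: 10424 mod 19 = 12, 10424 mod 7 = 1, 10424 mod 16 = 8, 10424 mod 5 = 4.

x ≡ 10424 (mod 10640).


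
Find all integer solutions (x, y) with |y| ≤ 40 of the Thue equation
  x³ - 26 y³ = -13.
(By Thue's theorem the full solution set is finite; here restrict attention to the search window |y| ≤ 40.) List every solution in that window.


The equation is x³ - 26y³ = -13. For fixed y, x³ = 26·y³ − 13, so a solution requires the RHS to be a perfect cube.
Strategy: iterate y from -40 to 40, compute RHS = 26·y³ − 13, and check whether it is a (positive or negative) perfect cube.
Check small values of y:
  y = 0: RHS = -13 is not a perfect cube.
  y = 1: RHS = 13 is not a perfect cube.
  y = -1: RHS = -39 is not a perfect cube.
  y = 2: RHS = 195 is not a perfect cube.
  y = -2: RHS = -221 is not a perfect cube.
  y = 3: RHS = 689 is not a perfect cube.
  y = -3: RHS = -715 is not a perfect cube.
Continuing the search up to |y| = 40 finds no solutions either.
No (x, y) in the scanned range satisfies the equation.

No integer solutions with |y| ≤ 40.


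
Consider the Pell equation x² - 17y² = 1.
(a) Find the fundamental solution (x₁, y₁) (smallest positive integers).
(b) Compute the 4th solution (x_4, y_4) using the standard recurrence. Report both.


Step 1: Find the fundamental solution (x₁, y₁) of x² - 17y² = 1.
  Expand √17 as a continued fraction. a₀ = ⌊√17⌋ = 4; iterate m_{k+1} = d_k·a_k − m_k, d_{k+1} = (17 − m_{k+1}²)/d_k, a_{k+1} = ⌊(a₀ + m_{k+1})/d_{k+1}⌋ (starting m₀ = 0, d₀ = 1), with convergents p_k = a_k·p_{k-1} + p_{k-2}, q_k = a_k·q_{k-1} + q_{k-2} (p₋₁ = 1, q₋₁ = 0):
  k = 0: a₀ = 4; p₀/q₀ = 4/1; p₀² − 17·q₀² = 16 − 17 = -1.
  k = 1: m = 4, d = 1, a = ⌊(4 + 4)/1⌋ = 8; p/q = (8·4 + 1)/(8·1 + 0) = 33/8; p² − 17·q² = 1089 − 1088 = 1.
  The first convergent with p² − 17·q² = 1 gives the fundamental solution (x₁, y₁) = (33, 8).
Step 2: Apply the recurrence (x_{n+1}, y_{n+1}) = (x₁x_n + 17y₁y_n, x₁y_n + y₁x_n) repeatedly.
  From (x_1, y_1) = (33, 8): x_2 = 33·33 + 17·8·8 = 2177; y_2 = 33·8 + 8·33 = 528.
  From (x_2, y_2) = (2177, 528): x_3 = 33·2177 + 17·8·528 = 143649; y_3 = 33·528 + 8·2177 = 34840.
  From (x_3, y_3) = (143649, 34840): x_4 = 33·143649 + 17·8·34840 = 9478657; y_4 = 33·34840 + 8·143649 = 2298912.
Step 3: Verify x_4² - 17·y_4² = 89844938523649 - 89844938523648 = 1 (should be 1). ✓

(x_1, y_1) = (33, 8); (x_4, y_4) = (9478657, 2298912).


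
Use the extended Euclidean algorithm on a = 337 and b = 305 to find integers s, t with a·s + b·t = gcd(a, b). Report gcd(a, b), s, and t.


Euclidean algorithm on (337, 305) — divide until remainder is 0:
  337 = 1 · 305 + 32
  305 = 9 · 32 + 17
  32 = 1 · 17 + 15
  17 = 1 · 15 + 2
  15 = 7 · 2 + 1
  2 = 2 · 1 + 0
gcd(337, 305) = 1.
Track Bezout coefficients alongside the remainders: start with r₀ = 337 = a·1 + b·0 (s = 1, t = 0) and r₁ = 305 = a·0 + b·1 (s = 0, t = 1); each new remainder r_{k+1} = r_{k-1} − q_k·r_k inherits s_{k+1} = s_{k-1} − q_k·s_k, t_{k+1} = t_{k-1} − q_k·t_k, so r_k = a·s_k + b·t_k at every step:
  q = 1: r = 32, s = 1 − 1·0 = 1, t = 0 − 1·1 = -1  (check: 337·1 + 305·(-1) = 32)
  q = 9: r = 17, s = 0 − 9·1 = -9, t = 1 − 9·(-1) = 10  (check: 337·(-9) + 305·10 = 17)
  q = 1: r = 15, s = 1 − 1·(-9) = 10, t = -1 − 1·10 = -11  (check: 337·10 + 305·(-11) = 15)
  q = 1: r = 2, s = -9 − 1·10 = -19, t = 10 − 1·(-11) = 21  (check: 337·(-19) + 305·21 = 2)
  q = 7: r = 1, s = 10 − 7·(-19) = 143, t = -11 − 7·21 = -158  (check: 337·143 + 305·(-158) = 1)
The row with r = 1 (the gcd) gives the Bezout coefficients s = 143, t = -158.
Result: 337 · (143) + 305 · (-158) = 1.

gcd(337, 305) = 1; s = 143, t = -158 (check: 337·143 + 305·(-158) = 1).


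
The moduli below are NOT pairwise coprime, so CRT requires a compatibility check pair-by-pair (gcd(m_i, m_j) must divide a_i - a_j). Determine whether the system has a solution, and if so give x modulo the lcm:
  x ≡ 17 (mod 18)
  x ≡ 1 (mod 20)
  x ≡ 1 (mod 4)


Moduli 18, 20, 4 are not pairwise coprime, so CRT works modulo lcm(m_i) when all pairwise compatibility conditions hold.
Pairwise compatibility: gcd(m_i, m_j) must divide a_i - a_j for every pair.
Merge one congruence at a time:
  Start: x ≡ 17 (mod 18).
  Combine with x ≡ 1 (mod 20): gcd(18, 20) = 2; 1 - 17 = -16, which IS divisible by 2, so compatible.
    Write x = 17 + 18·t and substitute into x ≡ 1 (mod 20): 18·t ≡ 1 − 17 = -16 (mod 20).
    Divide the congruence (and modulus) by g = 2: 9·t ≡ -8 (mod 10).
    Reduce coefficients mod 10: 9·t ≡ 2 (mod 10).
    The inverse of 9 mod 10 is 9 (since 9·9 = 81 = 8·10 + 1), so t ≡ 9·2 = 18 ≡ 8 (mod 10).
    Then x = 17 + 18·8 = 161, valid modulo lcm(18, 20) = 180: x ≡ 161 (mod 180).
  Combine with x ≡ 1 (mod 4): gcd(180, 4) = 4; 1 - 161 = -160, which IS divisible by 4, so compatible.
    Write x = 161 + 180·t and substitute into x ≡ 1 (mod 4): 180·t ≡ 1 − 161 = -160 (mod 4).
    Divide the congruence (and modulus) by g = 4: 45·t ≡ -40 (mod 1).
    Modulo 1 every t works; take t = 0.
    Then x = 161 + 180·0 = 161, valid modulo lcm(180, 4) = 180: x ≡ 161 (mod 180).
Verify: 161 mod 18 = 17, 161 mod 20 = 1, 161 mod 4 = 1.

x ≡ 161 (mod 180).


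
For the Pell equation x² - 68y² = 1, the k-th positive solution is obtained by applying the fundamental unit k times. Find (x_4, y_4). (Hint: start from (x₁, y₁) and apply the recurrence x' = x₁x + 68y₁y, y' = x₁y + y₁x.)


Step 1: Find the fundamental solution (x₁, y₁) of x² - 68y² = 1.
  Expand √68 as a continued fraction. a₀ = ⌊√68⌋ = 8; iterate m_{k+1} = d_k·a_k − m_k, d_{k+1} = (68 − m_{k+1}²)/d_k, a_{k+1} = ⌊(a₀ + m_{k+1})/d_{k+1}⌋ (starting m₀ = 0, d₀ = 1), with convergents p_k = a_k·p_{k-1} + p_{k-2}, q_k = a_k·q_{k-1} + q_{k-2} (p₋₁ = 1, q₋₁ = 0):
  k = 0: a₀ = 8; p₀/q₀ = 8/1; p₀² − 68·q₀² = 64 − 68 = -4.
  k = 1: m = 8, d = 4, a = ⌊(8 + 8)/4⌋ = 4; p/q = (4·8 + 1)/(4·1 + 0) = 33/4; p² − 68·q² = 1089 − 1088 = 1.
  The first convergent with p² − 68·q² = 1 gives the fundamental solution (x₁, y₁) = (33, 4).
Step 2: Apply the recurrence (x_{n+1}, y_{n+1}) = (x₁x_n + 68y₁y_n, x₁y_n + y₁x_n) repeatedly.
  From (x_1, y_1) = (33, 4): x_2 = 33·33 + 68·4·4 = 2177; y_2 = 33·4 + 4·33 = 264.
  From (x_2, y_2) = (2177, 264): x_3 = 33·2177 + 68·4·264 = 143649; y_3 = 33·264 + 4·2177 = 17420.
  From (x_3, y_3) = (143649, 17420): x_4 = 33·143649 + 68·4·17420 = 9478657; y_4 = 33·17420 + 4·143649 = 1149456.
Step 3: Verify x_4² - 68·y_4² = 89844938523649 - 89844938523648 = 1 (should be 1). ✓

(x_1, y_1) = (33, 4); (x_4, y_4) = (9478657, 1149456).


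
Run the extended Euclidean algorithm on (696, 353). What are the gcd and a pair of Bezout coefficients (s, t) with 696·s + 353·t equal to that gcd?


Euclidean algorithm on (696, 353) — divide until remainder is 0:
  696 = 1 · 353 + 343
  353 = 1 · 343 + 10
  343 = 34 · 10 + 3
  10 = 3 · 3 + 1
  3 = 3 · 1 + 0
gcd(696, 353) = 1.
Track Bezout coefficients alongside the remainders: start with r₀ = 696 = a·1 + b·0 (s = 1, t = 0) and r₁ = 353 = a·0 + b·1 (s = 0, t = 1); each new remainder r_{k+1} = r_{k-1} − q_k·r_k inherits s_{k+1} = s_{k-1} − q_k·s_k, t_{k+1} = t_{k-1} − q_k·t_k, so r_k = a·s_k + b·t_k at every step:
  q = 1: r = 343, s = 1 − 1·0 = 1, t = 0 − 1·1 = -1  (check: 696·1 + 353·(-1) = 343)
  q = 1: r = 10, s = 0 − 1·1 = -1, t = 1 − 1·(-1) = 2  (check: 696·(-1) + 353·2 = 10)
  q = 34: r = 3, s = 1 − 34·(-1) = 35, t = -1 − 34·2 = -69  (check: 696·35 + 353·(-69) = 3)
  q = 3: r = 1, s = -1 − 3·35 = -106, t = 2 − 3·(-69) = 209  (check: 696·(-106) + 353·209 = 1)
The row with r = 1 (the gcd) gives the Bezout coefficients s = -106, t = 209.
Result: 696 · (-106) + 353 · (209) = 1.

gcd(696, 353) = 1; s = -106, t = 209 (check: 696·(-106) + 353·209 = 1).


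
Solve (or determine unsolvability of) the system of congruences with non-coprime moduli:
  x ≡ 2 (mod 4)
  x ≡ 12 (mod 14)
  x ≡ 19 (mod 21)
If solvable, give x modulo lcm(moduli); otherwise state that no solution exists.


Moduli 4, 14, 21 are not pairwise coprime, so CRT works modulo lcm(m_i) when all pairwise compatibility conditions hold.
Pairwise compatibility: gcd(m_i, m_j) must divide a_i - a_j for every pair.
Merge one congruence at a time:
  Start: x ≡ 2 (mod 4).
  Combine with x ≡ 12 (mod 14): gcd(4, 14) = 2; 12 - 2 = 10, which IS divisible by 2, so compatible.
    Write x = 2 + 4·t and substitute into x ≡ 12 (mod 14): 4·t ≡ 12 − 2 = 10 (mod 14).
    Divide the congruence (and modulus) by g = 2: 2·t ≡ 5 (mod 7).
    The inverse of 2 mod 7 is 4 (since 2·4 = 8 = 1·7 + 1), so t ≡ 4·5 = 20 ≡ 6 (mod 7).
    Then x = 2 + 4·6 = 26, valid modulo lcm(4, 14) = 28: x ≡ 26 (mod 28).
  Combine with x ≡ 19 (mod 21): gcd(28, 21) = 7; 19 - 26 = -7, which IS divisible by 7, so compatible.
    Write x = 26 + 28·t and substitute into x ≡ 19 (mod 21): 28·t ≡ 19 − 26 = -7 (mod 21).
    Divide the congruence (and modulus) by g = 7: 4·t ≡ -1 (mod 3).
    Reduce coefficients mod 3: 1·t ≡ 2 (mod 3).
    So t ≡ 2 (mod 3).
    Then x = 26 + 28·2 = 82, valid modulo lcm(28, 21) = 84: x ≡ 82 (mod 84).
Verify: 82 mod 4 = 2, 82 mod 14 = 12, 82 mod 21 = 19.

x ≡ 82 (mod 84).


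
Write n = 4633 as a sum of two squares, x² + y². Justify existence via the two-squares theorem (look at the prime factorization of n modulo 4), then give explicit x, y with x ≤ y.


Step 1: Factor n = 4633 = 41 · 113.
Step 2: Check the mod-4 condition on each prime factor: 41 ≡ 1 (mod 4), exponent 1; 113 ≡ 1 (mod 4), exponent 1.
All primes ≡ 3 (mod 4) appear to even exponent (or don't appear), so by the two-squares theorem n IS expressible as a sum of two squares.
Step 3: Build a representation. Here n = 41 · 113 is a product of primes ≡ 1 (mod 4). Each prime p ≡ 1 (mod 4) is itself a sum of two squares; find a² by testing p − a² for a perfect square:
  41: 41 − 1² = 40, 41 − 2² = 37, 41 − 3² = 32, 41 − 4² = 25 = 5² ⇒ 41 = 4² + 5².
  113: 113 − 1² = 112, 113 − 2² = 109, 113 − 3² = 104, 113 − 4² = 97, 113 − 5² = 88, 113 − 6² = 77, 113 − 7² = 64 = 8² ⇒ 113 = 7² + 8².
  Combine using the Brahmagupta–Fibonacci identity (a² + b²)(c² + d²) = (ac − bd)² + (ad + bc)² = (ac + bd)² + (ad − bc)²:
  41 · 113 = 4633: from (4² + 5²)(7² + 8²), take (4·7 − 5·8, 4·8 + 5·7) = (28 − 40, 32 + 35) = (-12, 67); dropping signs (only squares matter) gives (12, 67); check 12² + 67² = 144 + 4489 = 4633 ✓.
Step 4: Order so x ≤ y and verify: 12² + 67² = 144 + 4489 = 4633 = n. ✓

n = 4633 = 12² + 67² (one valid representation with x ≤ y).


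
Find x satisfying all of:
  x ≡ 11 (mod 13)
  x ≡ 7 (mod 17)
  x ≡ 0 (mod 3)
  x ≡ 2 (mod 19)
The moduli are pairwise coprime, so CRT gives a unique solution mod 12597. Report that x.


Product of moduli M = 13 · 17 · 3 · 19 = 12597.
Merge one congruence at a time:
  Start: x ≡ 11 (mod 13).
  Combine with x ≡ 7 (mod 17); new modulus lcm = 221.
    Write x = 11 + 13·t and substitute into x ≡ 7 (mod 17): 13·t ≡ 7 − 11 = -4 (mod 17).
    Reduce coefficients mod 17: 13·t ≡ 13 (mod 17).
    The inverse of 13 mod 17 is 4 (since 13·4 = 52 = 3·17 + 1), so t ≡ 4·13 = 52 ≡ 1 (mod 17).
    Then x = 11 + 13·1 = 24, valid modulo lcm(13, 17) = 221: x ≡ 24 (mod 221).
  Combine with x ≡ 0 (mod 3); new modulus lcm = 663.
    Write x = 24 + 221·t and substitute into x ≡ 0 (mod 3): 221·t ≡ 0 − 24 = -24 (mod 3).
    Reduce coefficients mod 3: 2·t ≡ 0 (mod 3).
    The inverse of 2 mod 3 is 2 (since 2·2 = 4 = 1·3 + 1), so t ≡ 2·0 = 0 ≡ 0 (mod 3).
    Then x = 24 + 221·0 = 24, valid modulo lcm(221, 3) = 663: x ≡ 24 (mod 663).
  Combine with x ≡ 2 (mod 19); new modulus lcm = 12597.
    Write x = 24 + 663·t and substitute into x ≡ 2 (mod 19): 663·t ≡ 2 − 24 = -22 (mod 19).
    Reduce coefficients mod 19: 17·t ≡ 16 (mod 19).
    The inverse of 17 mod 19 is 9 (since 17·9 = 153 = 8·19 + 1), so t ≡ 9·16 = 144 ≡ 11 (mod 19).
    Then x = 24 + 663·11 = 7317, valid modulo lcm(663, 19) = 12597: x ≡ 7317 (mod 12597).
Verify against each original: 7317 mod 13 = 11, 7317 mod 17 = 7, 7317 mod 3 = 0, 7317 mod 19 = 2.

x ≡ 7317 (mod 12597).


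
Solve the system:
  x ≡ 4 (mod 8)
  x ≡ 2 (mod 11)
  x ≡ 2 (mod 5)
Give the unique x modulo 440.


Moduli 8, 11, 5 are pairwise coprime; by CRT there is a unique solution modulo M = 8 · 11 · 5 = 440.
Solve pairwise, accumulating the modulus:
  Start with x ≡ 4 (mod 8).
  Combine with x ≡ 2 (mod 11): since gcd(8, 11) = 1, we get a unique residue mod 88.
    Write x = 4 + 8·t and substitute into x ≡ 2 (mod 11): 8·t ≡ 2 − 4 = -2 (mod 11).
    Reduce coefficients mod 11: 8·t ≡ 9 (mod 11).
    The inverse of 8 mod 11 is 7 (since 8·7 = 56 = 5·11 + 1), so t ≡ 7·9 = 63 ≡ 8 (mod 11).
    Then x = 4 + 8·8 = 68, valid modulo lcm(8, 11) = 88: x ≡ 68 (mod 88).
  Combine with x ≡ 2 (mod 5): since gcd(88, 5) = 1, we get a unique residue mod 440.
    Write x = 68 + 88·t and substitute into x ≡ 2 (mod 5): 88·t ≡ 2 − 68 = -66 (mod 5).
    Reduce coefficients mod 5: 3·t ≡ 4 (mod 5).
    The inverse of 3 mod 5 is 2 (since 3·2 = 6 = 1·5 + 1), so t ≡ 2·4 = 8 ≡ 3 (mod 5).
    Then x = 68 + 88·3 = 332, valid modulo lcm(88, 5) = 440: x ≡ 332 (mod 440).
Verify: 332 mod 8 = 4 ✓, 332 mod 11 = 2 ✓, 332 mod 5 = 2 ✓.

x ≡ 332 (mod 440).


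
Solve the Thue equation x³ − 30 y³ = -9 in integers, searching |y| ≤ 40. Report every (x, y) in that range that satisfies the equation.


The equation is x³ - 30y³ = -9. For fixed y, x³ = 30·y³ − 9, so a solution requires the RHS to be a perfect cube.
Strategy: iterate y from -40 to 40, compute RHS = 30·y³ − 9, and check whether it is a (positive or negative) perfect cube.
Check small values of y:
  y = 0: RHS = -9 is not a perfect cube.
  y = 1: RHS = 21 is not a perfect cube.
  y = -1: RHS = -39 is not a perfect cube.
  y = 2: RHS = 231 is not a perfect cube.
  y = -2: RHS = -249 is not a perfect cube.
  y = 3: RHS = 801 is not a perfect cube.
  y = -3: RHS = -819 is not a perfect cube.
Continuing the search up to |y| = 40 finds no solutions either.
No (x, y) in the scanned range satisfies the equation.

No integer solutions with |y| ≤ 40.


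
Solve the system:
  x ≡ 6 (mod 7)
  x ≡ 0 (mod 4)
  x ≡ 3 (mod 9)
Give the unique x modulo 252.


Moduli 7, 4, 9 are pairwise coprime; by CRT there is a unique solution modulo M = 7 · 4 · 9 = 252.
Solve pairwise, accumulating the modulus:
  Start with x ≡ 6 (mod 7).
  Combine with x ≡ 0 (mod 4): since gcd(7, 4) = 1, we get a unique residue mod 28.
    Write x = 6 + 7·t and substitute into x ≡ 0 (mod 4): 7·t ≡ 0 − 6 = -6 (mod 4).
    Reduce coefficients mod 4: 3·t ≡ 2 (mod 4).
    The inverse of 3 mod 4 is 3 (since 3·3 = 9 = 2·4 + 1), so t ≡ 3·2 = 6 ≡ 2 (mod 4).
    Then x = 6 + 7·2 = 20, valid modulo lcm(7, 4) = 28: x ≡ 20 (mod 28).
  Combine with x ≡ 3 (mod 9): since gcd(28, 9) = 1, we get a unique residue mod 252.
    Write x = 20 + 28·t and substitute into x ≡ 3 (mod 9): 28·t ≡ 3 − 20 = -17 (mod 9).
    Reduce coefficients mod 9: 1·t ≡ 1 (mod 9).
    So t ≡ 1 (mod 9).
    Then x = 20 + 28·1 = 48, valid modulo lcm(28, 9) = 252: x ≡ 48 (mod 252).
Verify: 48 mod 7 = 6 ✓, 48 mod 4 = 0 ✓, 48 mod 9 = 3 ✓.

x ≡ 48 (mod 252).


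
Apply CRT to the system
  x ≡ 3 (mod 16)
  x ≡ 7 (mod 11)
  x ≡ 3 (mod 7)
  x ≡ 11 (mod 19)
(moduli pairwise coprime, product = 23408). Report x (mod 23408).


Product of moduli M = 16 · 11 · 7 · 19 = 23408.
Merge one congruence at a time:
  Start: x ≡ 3 (mod 16).
  Combine with x ≡ 7 (mod 11); new modulus lcm = 176.
    Write x = 3 + 16·t and substitute into x ≡ 7 (mod 11): 16·t ≡ 7 − 3 = 4 (mod 11).
    Reduce coefficients mod 11: 5·t ≡ 4 (mod 11).
    The inverse of 5 mod 11 is 9 (since 5·9 = 45 = 4·11 + 1), so t ≡ 9·4 = 36 ≡ 3 (mod 11).
    Then x = 3 + 16·3 = 51, valid modulo lcm(16, 11) = 176: x ≡ 51 (mod 176).
  Combine with x ≡ 3 (mod 7); new modulus lcm = 1232.
    Write x = 51 + 176·t and substitute into x ≡ 3 (mod 7): 176·t ≡ 3 − 51 = -48 (mod 7).
    Reduce coefficients mod 7: 1·t ≡ 1 (mod 7).
    So t ≡ 1 (mod 7).
    Then x = 51 + 176·1 = 227, valid modulo lcm(176, 7) = 1232: x ≡ 227 (mod 1232).
  Combine with x ≡ 11 (mod 19); new modulus lcm = 23408.
    Write x = 227 + 1232·t and substitute into x ≡ 11 (mod 19): 1232·t ≡ 11 − 227 = -216 (mod 19).
    Reduce coefficients mod 19: 16·t ≡ 12 (mod 19).
    The inverse of 16 mod 19 is 6 (since 16·6 = 96 = 5·19 + 1), so t ≡ 6·12 = 72 ≡ 15 (mod 19).
    Then x = 227 + 1232·15 = 18707, valid modulo lcm(1232, 19) = 23408: x ≡ 18707 (mod 23408).
Verify against each original: 18707 mod 16 = 3, 18707 mod 11 = 7, 18707 mod 7 = 3, 18707 mod 19 = 11.

x ≡ 18707 (mod 23408).


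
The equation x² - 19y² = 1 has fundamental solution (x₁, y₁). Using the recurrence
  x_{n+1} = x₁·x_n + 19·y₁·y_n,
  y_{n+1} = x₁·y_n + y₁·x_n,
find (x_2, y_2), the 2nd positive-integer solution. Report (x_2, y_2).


Step 1: Find the fundamental solution (x₁, y₁) of x² - 19y² = 1.
  Expand √19 as a continued fraction. a₀ = ⌊√19⌋ = 4; iterate m_{k+1} = d_k·a_k − m_k, d_{k+1} = (19 − m_{k+1}²)/d_k, a_{k+1} = ⌊(a₀ + m_{k+1})/d_{k+1}⌋ (starting m₀ = 0, d₀ = 1), with convergents p_k = a_k·p_{k-1} + p_{k-2}, q_k = a_k·q_{k-1} + q_{k-2} (p₋₁ = 1, q₋₁ = 0):
  k = 0: a₀ = 4; p₀/q₀ = 4/1; p₀² − 19·q₀² = 16 − 19 = -3.
  k = 1: m = 4, d = 3, a = ⌊(4 + 4)/3⌋ = 2; p/q = (2·4 + 1)/(2·1 + 0) = 9/2; p² − 19·q² = 81 − 76 = 5.
  k = 2: m = 2, d = 5, a = ⌊(4 + 2)/5⌋ = 1; p/q = (1·9 + 4)/(1·2 + 1) = 13/3; p² − 19·q² = 169 − 171 = -2.
  k = 3: m = 3, d = 2, a = ⌊(4 + 3)/2⌋ = 3; p/q = (3·13 + 9)/(3·3 + 2) = 48/11; p² − 19·q² = 2304 − 2299 = 5.
  k = 4: m = 3, d = 5, a = ⌊(4 + 3)/5⌋ = 1; p/q = (1·48 + 13)/(1·11 + 3) = 61/14; p² − 19·q² = 3721 − 3724 = -3.
  k = 5: m = 2, d = 3, a = ⌊(4 + 2)/3⌋ = 2; p/q = (2·61 + 48)/(2·14 + 11) = 170/39; p² − 19·q² = 28900 − 28899 = 1.
  The first convergent with p² − 19·q² = 1 gives the fundamental solution (x₁, y₁) = (170, 39).
Step 2: Apply the recurrence (x_{n+1}, y_{n+1}) = (x₁x_n + 19y₁y_n, x₁y_n + y₁x_n) repeatedly.
  From (x_1, y_1) = (170, 39): x_2 = 170·170 + 19·39·39 = 57799; y_2 = 170·39 + 39·170 = 13260.
Step 3: Verify x_2² - 19·y_2² = 3340724401 - 3340724400 = 1 (should be 1). ✓

(x_1, y_1) = (170, 39); (x_2, y_2) = (57799, 13260).
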